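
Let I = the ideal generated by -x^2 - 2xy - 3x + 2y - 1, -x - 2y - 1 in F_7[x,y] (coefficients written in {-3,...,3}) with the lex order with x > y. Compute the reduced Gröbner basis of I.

f_1 = -x^2 - 2xy - 3x + 2y - 1, LT = x^2.
f_2 = -x - 2y - 1, LT = x.

S(f_1,f_2): lcm = x^2. S = 2x - 2y + 1.
  leading term x: subtract (-2)·f_2 from 2x - 2y + 1 → y - 1
  leading term y: no divisor's leading term divides it; move y to the remainder.
  leading term 1: no divisor's leading term divides it; move -1 to the remainder.
  remainder y - 1 ≠ 0; add g_3 = y - 1 to the basis.

The other S-polynomials (S(f_1,g_3), S(f_2,g_3)) all reduce to 0 modulo the current basis, so we have a Gröbner basis.
Inter-reduce: drop elements whose leading term is divisible by another's, tail-reduce, and make monic.

G = {x + 3, y - 1}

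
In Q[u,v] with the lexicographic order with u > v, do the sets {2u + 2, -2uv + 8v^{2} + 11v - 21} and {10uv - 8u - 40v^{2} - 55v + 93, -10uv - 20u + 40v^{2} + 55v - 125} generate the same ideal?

No, the ideals differ.

Two ideals are equal iff their reduced Gröbner bases coincide (the reduced basis is unique for a fixed ordering).
Buchberger on the first generating set:
f_1 = 2u + 2, LT = u.
f_2 = -2uv + 8v^{2} + 11v - 21, LT = uv.

S(f_1,f_2): lcm = uv. S = 4v^{2} + \tfrac{13}{2}v - \tfrac{21}{2}.
  reduce S modulo (f_1, f_2):
  remainder 4v^{2} + \tfrac{13}{2}v - \tfrac{21}{2} ≠ 0; add g_3 = 4v^{2} + \tfrac{13}{2}v - \tfrac{21}{2} to the basis.

The other S-polynomials (S(f_1,g_3), S(f_2,g_3)) all reduce to 0 modulo the current basis, so we have a Gröbner basis.
Inter-reduce: drop elements whose leading term is divisible by another's, tail-reduce, and make monic.
Reduced Gröbner basis: {u + 1, v^{2} + \tfrac{13}{8}v - \tfrac{21}{8}}.

Buchberger on the second generating set:
h_1 = 10uv - 8u - 40v^{2} - 55v + 93, LT = uv.
h_2 = -10uv - 20u + 40v^{2} + 55v - 125, LT = uv.

S(h_1,h_2): lcm = uv. S = -\tfrac{14}{5}u - \tfrac{16}{5}.
  reduce S modulo (h_1, h_2):
  remainder -\tfrac{14}{5}u - \tfrac{16}{5} ≠ 0; add k_3 = -\tfrac{14}{5}u - \tfrac{16}{5} to the basis.

S(h_1,k_3): lcm = uv. S = -\tfrac{4}{5}u - 4v^{2} - \tfrac{93}{14}v + \tfrac{93}{10}.
  reduce S modulo (h_1, h_2, k_3):
  remainder -4v^{2} - \tfrac{93}{14}v + \tfrac{143}{14} ≠ 0; add k_4 = -4v^{2} - \tfrac{93}{14}v + \tfrac{143}{14} to the basis.

The other S-polynomials (S(h_2,k_3), S(h_1,k_4), S(h_2,k_4), S(k_3,k_4)) all reduce to 0 modulo the current basis, so we have a Gröbner basis.
Inter-reduce: drop elements whose leading term is divisible by another's, tail-reduce, and make monic.
Reduced Gröbner basis: {u + \tfrac{8}{7}, v^{2} + \tfrac{93}{56}v - \tfrac{143}{56}}.

Since the reduced bases disagree, the two ideals are not the same.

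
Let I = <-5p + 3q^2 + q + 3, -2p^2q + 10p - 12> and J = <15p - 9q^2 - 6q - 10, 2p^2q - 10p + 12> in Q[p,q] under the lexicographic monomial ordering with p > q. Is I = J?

No, the ideals differ.

Equality of ideals is decidable: compute both reduced Gröbner bases (unique for the ordering) and check whether they agree.
Buchberger on the first generating set:
f_1 = -5p + 3q^2 + q + 3, LT = p.
f_2 = -2p^2q + 10p - 12, LT = p^2q.

S(f_1,f_2): lcm = p^2q. S = -3/5pq^3 - 1/5pq^2 - 3/5pq + 5p - 6.
  leading term pq^3: subtract (3/25q^3)·f_1 from -3/5pq^3 - 1/5pq^2 - 3/5pq + 5p - 6 → -1/5pq^2 - 3/5pq + 5p - 9/25q^5 - 3/25q^4 - 9/25q^3 - 6
  leading term pq^2: subtract (1/25q^2)·f_1 from -1/5pq^2 - 3/5pq + 5p - 9/25q^5 - 3/25q^4 - 9/25q^3 - 6 → -3/5pq + 5p - 9/25q^5 - 6/25q^4 - 2/5q^3 - 3/25q^2 - 6
  leading term pq: subtract (3/25q)·f_1 from -3/5pq + 5p - 9/25q^5 - 6/25q^4 - 2/5q^3 - 3/25q^2 - 6 → 5p - 9/25q^5 - 6/25q^4 - 19/25q^3 - 6/25q^2 - 9/25q - 6
  leading term p: subtract (-1)·f_1 from 5p - 9/25q^5 - 6/25q^4 - 19/25q^3 - 6/25q^2 - 9/25q - 6 → -9/25q^5 - 6/25q^4 - 19/25q^3 + 69/25q^2 + 16/25q - 3
  leading term q^5: no divisor's leading term divides it; move -9/25q^5 to the remainder.
  leading term q^4: no divisor's leading term divides it; move -6/25q^4 to the remainder.
  leading term q^3: no divisor's leading term divides it; move -19/25q^3 to the remainder.
  leading term q^2: no divisor's leading term divides it; move 69/25q^2 to the remainder.
  leading term q: no divisor's leading term divides it; move 16/25q to the remainder.
  leading term 1: no divisor's leading term divides it; move -3 to the remainder.
  remainder -9/25q^5 - 6/25q^4 - 19/25q^3 + 69/25q^2 + 16/25q - 3 ≠ 0; add g_3 = -9/25q^5 - 6/25q^4 - 19/25q^3 + 69/25q^2 + 16/25q - 3 to the basis.

The other S-polynomials (S(f_1,g_3), S(f_2,g_3)) all reduce to 0 modulo the current basis, so we have a Gröbner basis.
Inter-reduce: drop elements whose leading term is divisible by another's, tail-reduce, and make monic.
Reduced Gröbner basis: {p - 3/5q^2 - 1/5q - 3/5, q^5 + 2/3q^4 + 19/9q^3 - 23/3q^2 - 16/9q + 25/3}.

Buchberger on the second generating set:
h_1 = 15p - 9q^2 - 6q - 10, LT = p.
h_2 = 2p^2q - 10p + 12, LT = p^2q.

S(h_1,h_2): lcm = p^2q. S = -3/5pq^3 - 2/5pq^2 - 2/3pq + 5p - 6.
  leading term pq^3: subtract (-1/25q^3)·h_1 from -3/5pq^3 - 2/5pq^2 - 2/3pq + 5p - 6 → -2/5pq^2 - 2/3pq + 5p - 9/25q^5 - 6/25q^4 - 2/5q^3 - 6
  leading term pq^2: subtract (-2/75q^2)·h_1 from -2/5pq^2 - 2/3pq + 5p - 9/25q^5 - 6/25q^4 - 2/5q^3 - 6 → -2/3pq + 5p - 9/25q^5 - 12/25q^4 - 14/25q^3 - 4/15q^2 - 6
  leading term pq: subtract (-2/45q)·h_1 from -2/3pq + 5p - 9/25q^5 - 12/25q^4 - 14/25q^3 - 4/15q^2 - 6 → 5p - 9/25q^5 - 12/25q^4 - 24/25q^3 - 8/15q^2 - 4/9q - 6
  leading term p: subtract (1/3)·h_1 from 5p - 9/25q^5 - 12/25q^4 - 24/25q^3 - 8/15q^2 - 4/9q - 6 → -9/25q^5 - 12/25q^4 - 24/25q^3 + 37/15q^2 + 14/9q - 8/3
  leading term q^5: no divisor's leading term divides it; move -9/25q^5 to the remainder.
  leading term q^4: no divisor's leading term divides it; move -12/25q^4 to the remainder.
  leading term q^3: no divisor's leading term divides it; move -24/25q^3 to the remainder.
  leading term q^2: no divisor's leading term divides it; move 37/15q^2 to the remainder.
  leading term q: no divisor's leading term divides it; move 14/9q to the remainder.
  leading term 1: no divisor's leading term divides it; move -8/3 to the remainder.
  remainder -9/25q^5 - 12/25q^4 - 24/25q^3 + 37/15q^2 + 14/9q - 8/3 ≠ 0; add k_3 = -9/25q^5 - 12/25q^4 - 24/25q^3 + 37/15q^2 + 14/9q - 8/3 to the basis.

The other S-polynomials (S(h_1,k_3), S(h_2,k_3)) all reduce to 0 modulo the current basis, so we have a Gröbner basis.
Inter-reduce: drop elements whose leading term is divisible by another's, tail-reduce, and make monic.
Reduced Gröbner basis: {p - 3/5q^2 - 2/5q - 2/3, q^5 + 4/3q^4 + 8/3q^3 - 185/27q^2 - 350/81q + 200/27}.

Since the reduced bases disagree, the two ideals are not the same.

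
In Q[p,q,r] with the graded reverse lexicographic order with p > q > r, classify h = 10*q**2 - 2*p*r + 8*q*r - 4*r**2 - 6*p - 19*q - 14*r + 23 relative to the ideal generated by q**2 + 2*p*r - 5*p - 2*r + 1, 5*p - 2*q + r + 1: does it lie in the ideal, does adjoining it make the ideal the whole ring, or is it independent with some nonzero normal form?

First compute the reduced Gröbner basis of I by Buchberger's algorithm.
f_1 = q**2 + 2*p*r - 5*p - 2*r + 1, LT = q**2.
f_2 = 5*p - 2*q + r + 1, LT = p.

The S-polynomials (S(f_1,f_2)) all reduce to 0 modulo the current basis, so we have a Gröbner basis.
Inter-reduce: drop elements whose leading term is divisible by another's, tail-reduce, and make monic.
Reduced Gröbner basis: {q**2 + 4/5*q*r - 2/5*r**2 - 2*q - 7/5*r + 2, p - 2/5*q + 1/5*r + 1/5}.
Label its elements g_1 = q**2 + 4/5*q*r - 2/5*r**2 - 2*q - 7/5*r + 2, g_2 = p - 2/5*q + 1/5*r + 1/5.

Reduce h = 10*q**2 - 2*p*r + 8*q*r - 4*r**2 - 6*p - 19*q - 14*r + 23 modulo G:
  leading term q**2: subtract (10)·g_1 from 10*q**2 - 2*p*r + 8*q*r - 4*r**2 - 6*p - 19*q - 14*r + 23 → -2*p*r - 6*p + q + 3
  leading term p*r: subtract (-2*r)·g_2 from -2*p*r - 6*p + q + 3 → -4/5*q*r + 2/5*r**2 - 6*p + q + 2/5*r + 3
  leading term q*r: no divisor's leading term divides it; move -4/5*q*r to the remainder.
  leading term r**2: no divisor's leading term divides it; move 2/5*r**2 to the remainder.
  leading term p: subtract (-6)·g_2 from -6*p + q + 2/5*r + 3 → -7/5*q + 8/5*r + 21/5
  leading term q: no divisor's leading term divides it; move -7/5*q to the remainder.
  leading term r: no divisor's leading term divides it; move 8/5*r to the remainder.
  leading term 1: no divisor's leading term divides it; move 21/5 to the remainder.
  normal form = -4/5*q*r + 2/5*r**2 - 7/5*q + 8/5*r + 21/5.
The normal form is nonzero, so h ∉ I. Since h minus its normal form lies in I, I + (h) = I + (n) where n = -4/5*q*r + 2/5*r**2 - 7/5*q + 8/5*r + 21/5; decide whether this ideal is the whole ring.
Run Buchberger on G together with n (pairs among the g_i already reduce to 0 since G is a Gröbner basis):
g_1 = q**2 + 4/5*q*r - 2/5*r**2 - 2*q - 7/5*r + 2, LT = q**2.
g_2 = p - 2/5*q + 1/5*r + 1/5, LT = p.
n = -4/5*q*r + 2/5*r**2 - 7/5*q + 8/5*r + 21/5, LT = q*r.

S(g_1,n): lcm = q**2*r. S = 13/10*q*r**2 - 2/5*r**3 - 7/4*q**2 - 7/5*r**2 + 21/4*q + 2*r.
  leading term q*r**2: subtract (-13/8*r)·n from 13/10*q*r**2 - 2/5*r**3 - 7/4*q**2 - 7/5*r**2 + 21/4*q + 2*r → 1/4*r**3 - 7/4*q**2 - 91/40*q*r + 6/5*r**2 + 21/4*q + 353/40*r
  leading term r**3: no divisor's leading term divides it; move 1/4*r**3 to the remainder.
  leading term q**2: subtract (-7/4)·g_1 from -7/4*q**2 - 91/40*q*r + 6/5*r**2 + 21/4*q + 353/40*r → -7/8*q*r + 1/2*r**2 + 7/4*q + 51/8*r + 7/2
  leading term q*r: subtract (35/32)·n from -7/8*q*r + 1/2*r**2 + 7/4*q + 51/8*r + 7/2 → 1/16*r**2 + 105/32*q + 37/8*r - 35/32
  leading term r**2: no divisor's leading term divides it; move 1/16*r**2 to the remainder.
  leading term q: no divisor's leading term divides it; move 105/32*q to the remainder.
  leading term r: no divisor's leading term divides it; move 37/8*r to the remainder.
  leading term 1: no divisor's leading term divides it; move -35/32 to the remainder.
  remainder 1/4*r**3 + 1/16*r**2 + 105/32*q + 37/8*r - 35/32 ≠ 0; add m_4 = 1/4*r**3 + 1/16*r**2 + 105/32*q + 37/8*r - 35/32 to the basis.

The other S-polynomials (S(g_1,g_2), S(g_2,n), S(g_1,m_4), S(g_2,m_4), S(n,m_4)) all reduce to 0 modulo the current basis, so we have a Gröbner basis.
Inter-reduce: drop elements whose leading term is divisible by another's, tail-reduce, and make monic.
Reduced Gröbner basis: {r**3 + 1/4*r**2 + 105/8*q + 37/2*r - 35/8, q**2 - 17/5*q + 1/5*r + 31/5, q*r - 1/2*r**2 + 7/4*q - 2*r - 21/4, p - 2/5*q + 1/5*r + 1/5}.
The reduced Gröbner basis of I + (h) is {r**3 + 1/4*r**2 + 105/8*q + 37/2*r - 35/8, q**2 - 17/5*q + 1/5*r + 31/5, q*r - 1/2*r**2 + 7/4*q - 2*r - 21/4, p - 2/5*q + 1/5*r + 1/5} ≠ {1}, a proper ideal, so the enlarged system stays consistent: h is independent of I, with normal form -4/5*q*r + 2/5*r**2 - 7/5*q + 8/5*r + 21/5.

10*q**2 - 2*p*r + 8*q*r - 4*r**2 - 6*p - 19*q - 14*r + 23 is independent of I; its normal form modulo I is -4/5*q*r + 2/5*r**2 - 7/5*q + 8/5*r + 21/5.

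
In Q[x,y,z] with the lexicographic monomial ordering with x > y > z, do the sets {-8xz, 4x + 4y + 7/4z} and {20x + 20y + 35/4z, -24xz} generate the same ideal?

Yes, the ideals are equal.

Two ideals are equal iff their reduced Gröbner bases coincide (the reduced basis is unique for a fixed ordering).
Buchberger on the first generating set:
f_1 = -8xz, LT = xz.
f_2 = 4x + 4y + 7/4z, LT = x.

S(f_1,f_2): lcm = xz. S = -yz - 7/16z^2.
  leading term yz: no divisor's leading term divides it; move -yz to the remainder.
  leading term z^2: no divisor's leading term divides it; move -7/16z^2 to the remainder.
  remainder -yz - 7/16z^2 ≠ 0; add g_3 = -yz - 7/16z^2 to the basis.

The other S-polynomials (S(f_1,g_3), S(f_2,g_3)) all reduce to 0 modulo the current basis, so we have a Gröbner basis.
Inter-reduce: drop elements whose leading term is divisible by another's, tail-reduce, and make monic.
Reduced Gröbner basis: {x + y + 7/16z, yz + 7/16z^2}.

Buchberger on the second generating set:
h_1 = 20x + 20y + 35/4z, LT = x.
h_2 = -24xz, LT = xz.

S(h_1,h_2): lcm = xz. S = yz + 7/16z^2.
  leading term yz: no divisor's leading term divides it; move yz to the remainder.
  leading term z^2: no divisor's leading term divides it; move 7/16z^2 to the remainder.
  remainder yz + 7/16z^2 ≠ 0; add k_3 = yz + 7/16z^2 to the basis.

The other S-polynomials (S(h_1,k_3), S(h_2,k_3)) all reduce to 0 modulo the current basis, so we have a Gröbner basis.
Inter-reduce: drop elements whose leading term is divisible by another's, tail-reduce, and make monic.
Reduced Gröbner basis: {x + y + 7/16z, yz + 7/16z^2}.

Same reduced basis, so the two generating sets span the same ideal.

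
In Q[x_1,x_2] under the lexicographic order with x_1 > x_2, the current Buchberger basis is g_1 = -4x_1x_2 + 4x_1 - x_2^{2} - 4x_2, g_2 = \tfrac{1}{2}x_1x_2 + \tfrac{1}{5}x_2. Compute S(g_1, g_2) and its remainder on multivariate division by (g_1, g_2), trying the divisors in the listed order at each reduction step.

lcm(LM(g_1), LM(g_2)) = x_1x_2.
S = (lcm/LT(g_1))·g_1 − (lcm/LT(g_2))·g_2 = -x_1 + \tfrac{1}{4}x_2^{2} + \tfrac{3}{5}x_2.
Reduce S modulo (g_1, g_2) in that order:
  leading term x_1: no divisor's leading term divides it; move -x_1 to the remainder.
  leading term x_2^{2}: no divisor's leading term divides it; move \tfrac{1}{4}x_2^{2} to the remainder.
  leading term x_2: no divisor's leading term divides it; move \tfrac{3}{5}x_2 to the remainder.
The remainder -x_1 + \tfrac{1}{4}x_2^{2} + \tfrac{3}{5}x_2 is nonzero, so it would be added as the next basis element.

S(g_1, g_2) = -x_1 + \tfrac{1}{4}x_2^{2} + \tfrac{3}{5}x_2; remainder on division = -x_1 + \tfrac{1}{4}x_2^{2} + \tfrac{3}{5}x_2.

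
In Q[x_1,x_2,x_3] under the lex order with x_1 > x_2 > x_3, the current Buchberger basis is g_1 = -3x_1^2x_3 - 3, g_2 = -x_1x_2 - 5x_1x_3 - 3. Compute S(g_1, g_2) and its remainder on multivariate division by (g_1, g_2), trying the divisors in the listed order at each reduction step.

lcm(LM(g_1), LM(g_2)) = x_1^2x_2x_3.
S = (lcm/LT(g_1))·g_1 − (lcm/LT(g_2))·g_2 = -5x_1^2x_3^2 - 3x_1x_3 + x_2.
Reduce S modulo (g_1, g_2) in that order:
  leading term x_1^2x_3^2: subtract (5/3x_3)·g_1 from -5x_1^2x_3^2 - 3x_1x_3 + x_2 → -3x_1x_3 + x_2 + 5x_3
  leading term x_1x_3: no divisor's leading term divides it; move -3x_1x_3 to the remainder.
  leading term x_2: no divisor's leading term divides it; move x_2 to the remainder.
  leading term x_3: no divisor's leading term divides it; move 5x_3 to the remainder.
The remainder -3x_1x_3 + x_2 + 5x_3 is nonzero, so it would be added as the next basis element.

S(g_1, g_2) = -5x_1^2x_3^2 - 3x_1x_3 + x_2; remainder on division = -3x_1x_3 + x_2 + 5x_3.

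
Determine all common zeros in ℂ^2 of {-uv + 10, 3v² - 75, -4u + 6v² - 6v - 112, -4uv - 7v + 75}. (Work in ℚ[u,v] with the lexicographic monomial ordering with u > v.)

Compute a lex Gröbner basis by Buchberger's algorithm.
f_1 = -uv + 10, LT = uv.
f_2 = 3v² - 75, LT = v².
f_3 = -4u + 6v² - 6v - 112, LT = u.
f_4 = -4uv - 7v + 75, LT = uv.

S(f_1,f_2): lcm = uv². S = 25u - 10v.
  reduce S modulo (f_1, f_2, f_3, f_4):
  remainder -95/2v + 475/2 ≠ 0; add h_5 = -95/2v + 475/2 to the basis.

The other S-polynomials (S(f_1,f_3), S(f_1,f_4), S(f_2,f_3), S(f_2,f_4), S(f_3,f_4), S(f_1,h_5), S(f_2,h_5), S(f_3,h_5), S(f_4,h_5)) all reduce to 0 modulo the current basis, so we have a Gröbner basis.
Inter-reduce: drop elements whose leading term is divisible by another's, tail-reduce, and make monic.
Reduced Gröbner basis: {u - 2, v - 5}.

From the last basis element, v - 5 = 0, so v takes values in {5}. Each choice, substituted upward through the basis, yields the corresponding point(s) of the solution set.
  v = 5: the earlier basis element becomes u - 2 = 0, giving u = 2 — point (2, 5).

{(2, 5)}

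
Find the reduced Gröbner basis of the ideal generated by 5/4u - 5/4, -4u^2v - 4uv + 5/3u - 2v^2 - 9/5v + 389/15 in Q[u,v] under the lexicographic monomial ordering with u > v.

G = {u - 1, v^2 + 49/10v - 69/5}

f_1 = 5/4u - 5/4, LT = u.
f_2 = -4u^2v - 4uv + 5/3u - 2v^2 - 9/5v + 389/15, LT = u^2v.

S(f_1,f_2): lcm = u^2v. S = -2uv + 5/12u - 1/2v^2 - 9/20v + 389/60.
  leading term uv: subtract (-8/5v)·f_1 from -2uv + 5/12u - 1/2v^2 - 9/20v + 389/60 → 5/12u - 1/2v^2 - 49/20v + 389/60
  leading term u: subtract (1/3)·f_1 from 5/12u - 1/2v^2 - 49/20v + 389/60 → -1/2v^2 - 49/20v + 69/10
  leading term v^2: no divisor's leading term divides it; move -1/2v^2 to the remainder.
  leading term v: no divisor's leading term divides it; move -49/20v to the remainder.
  leading term 1: no divisor's leading term divides it; move 69/10 to the remainder.
  remainder -1/2v^2 - 49/20v + 69/10 ≠ 0; add g_3 = -1/2v^2 - 49/20v + 69/10 to the basis.

The other S-polynomials (S(f_1,g_3), S(f_2,g_3)) all reduce to 0 modulo the current basis, so we have a Gröbner basis.
Inter-reduce: drop elements whose leading term is divisible by another's, tail-reduce, and make monic.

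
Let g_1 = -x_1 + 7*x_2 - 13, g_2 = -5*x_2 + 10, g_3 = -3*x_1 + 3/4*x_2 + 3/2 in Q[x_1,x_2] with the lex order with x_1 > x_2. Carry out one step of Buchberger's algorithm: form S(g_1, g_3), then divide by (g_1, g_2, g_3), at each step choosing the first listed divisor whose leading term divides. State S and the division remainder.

S(g_1, g_3) = -27/4*x_2 + 27/2; remainder on division = 0.

lcm(LM(g_1), LM(g_3)) = x_1.
S = (lcm/LT(g_1))·g_1 − (lcm/LT(g_3))·g_3 = -27/4*x_2 + 27/2.
Reduce S modulo (g_1, g_2, g_3) in that order:
  leading term x_2: subtract (27/20)·g_2 from -27/4*x_2 + 27/2 → 0
The remainder is 0, so this S-polynomial contributes no new basis element.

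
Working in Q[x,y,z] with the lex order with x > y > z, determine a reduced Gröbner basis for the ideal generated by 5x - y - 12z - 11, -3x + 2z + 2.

G = {x - 2/3z - 2/3, y + 26/3z + 23/3}

f_1 = 5x - y - 12z - 11, LT = x.
f_2 = -3x + 2z + 2, LT = x.

S(f_1,f_2): lcm = x. S = -1/5y - 26/15z - 23/15.
  leading term y: no divisor's leading term divides it; move -1/5y to the remainder.
  leading term z: no divisor's leading term divides it; move -26/15z to the remainder.
  leading term 1: no divisor's leading term divides it; move -23/15 to the remainder.
  remainder -1/5y - 26/15z - 23/15 ≠ 0; add g_3 = -1/5y - 26/15z - 23/15 to the basis.

The other S-polynomials (S(f_1,g_3), S(f_2,g_3)) all reduce to 0 modulo the current basis, so we have a Gröbner basis.
Inter-reduce: drop elements whose leading term is divisible by another's, tail-reduce, and make monic.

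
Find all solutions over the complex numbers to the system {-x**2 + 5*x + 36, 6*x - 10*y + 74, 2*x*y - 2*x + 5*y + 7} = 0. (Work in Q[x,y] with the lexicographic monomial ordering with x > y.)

Compute a lex Gröbner basis by Buchberger's algorithm.
f_1 = -x**2 + 5*x + 36, LT = x**2.
f_2 = 6*x - 10*y + 74, LT = x.
f_3 = 2*x*y - 2*x + 5*y + 7, LT = x*y.

S(f_1,f_2): lcm = x**2. S = 5/3*x*y - 52/3*x - 36.
  leading term x*y: subtract (5/18*y)·f_2 from 5/3*x*y - 52/3*x - 36 → -52/3*x + 25/9*y**2 - 185/9*y - 36
  leading term x: subtract (-26/9)·f_2 from -52/3*x + 25/9*y**2 - 185/9*y - 36 → 25/9*y**2 - 445/9*y + 1600/9
  leading term y**2: no divisor's leading term divides it; move 25/9*y**2 to the remainder.
  leading term y: no divisor's leading term divides it; move -445/9*y to the remainder.
  leading term 1: no divisor's leading term divides it; move 1600/9 to the remainder.
  remainder 25/9*y**2 - 445/9*y + 1600/9 ≠ 0; add h_4 = 25/9*y**2 - 445/9*y + 1600/9 to the basis.

S(f_1,f_3): lcm = x**2*y. S = x**2 - 15/2*x*y - 7/2*x - 36*y.
  leading term x**2: subtract (-1)·f_1 from x**2 - 15/2*x*y - 7/2*x - 36*y → -15/2*x*y + 3/2*x - 36*y + 36
  leading term x*y: subtract (-5/4*y)·f_2 from -15/2*x*y + 3/2*x - 36*y + 36 → 3/2*x - 25/2*y**2 + 113/2*y + 36
  leading term x: subtract (1/4)·f_2 from 3/2*x - 25/2*y**2 + 113/2*y + 36 → -25/2*y**2 + 59*y + 35/2
  leading term y**2: subtract (-9/2)·h_4 from -25/2*y**2 + 59*y + 35/2 → -327/2*y + 1635/2
  leading term y: no divisor's leading term divides it; move -327/2*y to the remainder.
  leading term 1: no divisor's leading term divides it; move 1635/2 to the remainder.
  remainder -327/2*y + 1635/2 ≠ 0; add h_5 = -327/2*y + 1635/2 to the basis.

The other S-polynomials (S(f_2,f_3), S(f_1,h_4), S(f_2,h_4), S(f_3,h_4), S(f_1,h_5), S(f_2,h_5), S(f_3,h_5), S(h_4,h_5)) all reduce to 0 modulo the current basis, so we have a Gröbner basis.
Inter-reduce: drop elements whose leading term is divisible by another's, tail-reduce, and make monic.
Reduced Gröbner basis: {x + 4, y - 5}.

From the last basis element, y - 5 = 0, so y takes values in {5}. Each choice, substituted upward through the basis, yields the corresponding point(s) of the solution set.
  y = 5: the earlier basis element becomes x + 4 = 0, giving x = -4 — point (-4, 5).

{(-4, 5)}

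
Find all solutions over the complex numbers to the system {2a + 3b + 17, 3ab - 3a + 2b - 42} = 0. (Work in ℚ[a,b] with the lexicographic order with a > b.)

Compute a lex Gröbner basis by Buchberger's algorithm.
f_1 = 2a + 3b + 17, LT = a.
f_2 = 3ab - 3a + 2b - 42, LT = ab.

S(f_1,f_2): lcm = ab. S = a + 3/2b² + 47/6b + 14.
  leading term a: subtract (½)·f_1 from a + 3/2b² + 47/6b + 14 → 3/2b² + 19/3b + 11/2
  leading term b²: no divisor's leading term divides it; move 3/2b² to the remainder.
  leading term b: no divisor's leading term divides it; move 19/3b to the remainder.
  leading term 1: no divisor's leading term divides it; move 11/2 to the remainder.
  remainder 3/2b² + 19/3b + 11/2 ≠ 0; add h_3 = 3/2b² + 19/3b + 11/2 to the basis.

The other S-polynomials (S(f_1,h_3), S(f_2,h_3)) all reduce to 0 modulo the current basis, so we have a Gröbner basis.
Inter-reduce: drop elements whose leading term is divisible by another's, tail-reduce, and make monic.
Reduced Gröbner basis: {a + 3/2b + 17/2, b² + 38/9b + 11/3}.

Since the basis is lex-ordered, b² + 38/9b + 11/3 is univariate in b. Its roots are {-3, -11/9}. Back-substituting each root into the other basis elements fixes the other coordinates.
  b = -3: the earlier basis element becomes a + 4 = 0, giving a = -4 — point (-4, -3).
  b = -11/9: the earlier basis element becomes a + 20/3 = 0, giving a = -20/3 — point (-20/3, -11/9).

{(-4, -3), (-20/3, -11/9)}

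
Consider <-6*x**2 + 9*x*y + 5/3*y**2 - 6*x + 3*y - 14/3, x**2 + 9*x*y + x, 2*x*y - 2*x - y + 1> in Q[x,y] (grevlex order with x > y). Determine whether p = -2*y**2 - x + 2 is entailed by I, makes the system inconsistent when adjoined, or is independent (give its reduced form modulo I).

First compute the reduced Gröbner basis of I by Buchberger's algorithm.
f_1 = -6*x**2 + 9*x*y + 5/3*y**2 - 6*x + 3*y - 14/3, LT = x**2.
f_2 = x**2 + 9*x*y + x, LT = x**2.
f_3 = 2*x*y - 2*x - y + 1, LT = x*y.

S(f_1,f_2): lcm = x**2. S = -21/2*x*y - 5/18*y**2 - 1/2*y + 7/9.
  leading term x*y: subtract (-21/4)·f_3 from -21/2*x*y - 5/18*y**2 - 1/2*y + 7/9 → -5/18*y**2 - 21/2*x - 23/4*y + 217/36
  leading term y**2: no divisor's leading term divides it; move -5/18*y**2 to the remainder.
  leading term x: no divisor's leading term divides it; move -21/2*x to the remainder.
  leading term y: no divisor's leading term divides it; move -23/4*y to the remainder.
  leading term 1: no divisor's leading term divides it; move 217/36 to the remainder.
  remainder -5/18*y**2 - 21/2*x - 23/4*y + 217/36 ≠ 0; add h_4 = -5/18*y**2 - 21/2*x - 23/4*y + 217/36 to the basis.

S(f_1,f_3): lcm = x**2*y. S = -3/2*x*y**2 - 5/18*y**3 + x**2 + 3/2*x*y - 1/2*y**2 - 1/2*x + 7/9*y.
  leading term x*y**2: subtract (-3/4*y)·f_3 from -3/2*x*y**2 - 5/18*y**3 + x**2 + 3/2*x*y - 1/2*y**2 - 1/2*x + 7/9*y → -5/18*y**3 + x**2 - 5/4*y**2 - 1/2*x + 55/36*y
  leading term y**3: subtract (y)·h_4 from -5/18*y**3 + x**2 - 5/4*y**2 - 1/2*x + 55/36*y → x**2 + 21/2*x*y + 9/2*y**2 - 1/2*x - 9/2*y
  leading term x**2: subtract (-1/6)·f_1 from x**2 + 21/2*x*y + 9/2*y**2 - 1/2*x - 9/2*y → 12*x*y + 43/9*y**2 - 3/2*x - 4*y - 7/9
  leading term x*y: subtract (6)·f_3 from 12*x*y + 43/9*y**2 - 3/2*x - 4*y - 7/9 → 43/9*y**2 + 21/2*x + 2*y - 61/9
  leading term y**2: subtract (-86/5)·h_4 from 43/9*y**2 + 21/2*x + 2*y - 61/9 → -1701/10*x - 969/10*y + 969/10
  leading term x: no divisor's leading term divides it; move -1701/10*x to the remainder.
  leading term y: no divisor's leading term divides it; move -969/10*y to the remainder.
  leading term 1: no divisor's leading term divides it; move 969/10 to the remainder.
  remainder -1701/10*x - 969/10*y + 969/10 ≠ 0; add h_5 = -1701/10*x - 969/10*y + 969/10 to the basis.

S(f_3,h_4): lcm = x*y**2. S = -189/5*x**2 - 217/10*x*y - 1/2*y**2 + 217/10*x + 1/2*y.
  leading term x**2: subtract (63/10)·f_1 from -189/5*x**2 - 217/10*x*y - 1/2*y**2 + 217/10*x + 1/2*y → -392/5*x*y - 11*y**2 + 119/2*x - 92/5*y + 147/5
  leading term x*y: subtract (-196/5)·f_3 from -392/5*x*y - 11*y**2 + 119/2*x - 92/5*y + 147/5 → -11*y**2 - 189/10*x - 288/5*y + 343/5
  leading term y**2: subtract (198/5)·h_4 from -11*y**2 - 189/10*x - 288/5*y + 343/5 → 3969/10*x + 1701/10*y - 1701/10
  leading term x: subtract (-7/3)·h_5 from 3969/10*x + 1701/10*y - 1701/10 → -56*y + 56
  leading term y: no divisor's leading term divides it; move -56*y to the remainder.
  leading term 1: no divisor's leading term divides it; move 56 to the remainder.
  remainder -56*y + 56 ≠ 0; add h_6 = -56*y + 56 to the basis.

The other S-polynomials (S(f_2,f_3), S(f_1,h_4), S(f_2,h_4), S(f_1,h_5), S(f_2,h_5), S(f_3,h_5), S(h_4,h_5), S(f_1,h_6), S(f_2,h_6), S(f_3,h_6), S(h_4,h_6), S(h_5,h_6)) all reduce to 0 modulo the current basis, so we have a Gröbner basis.
Inter-reduce: drop elements whose leading term is divisible by another's, tail-reduce, and make monic.
Reduced Gröbner basis: {x, y - 1}.
Label its elements g_1 = x, g_2 = y - 1.

Reduce p = -2*y**2 - x + 2 modulo G:
  leading term y**2: subtract (-2*y)·g_2 from -2*y**2 - x + 2 → -x - 2*y + 2
  leading term x: subtract (-1)·g_1 from -x - 2*y + 2 → -2*y + 2
  leading term y: subtract (-2)·g_2 from -2*y + 2 → 0
  normal form = 0.
Since the normal form is 0, p ∈ I.

Ideal membership is decidable via reduction modulo a Gröbner basis.

-2*y**2 - x + 2 lies in I (it reduces to 0).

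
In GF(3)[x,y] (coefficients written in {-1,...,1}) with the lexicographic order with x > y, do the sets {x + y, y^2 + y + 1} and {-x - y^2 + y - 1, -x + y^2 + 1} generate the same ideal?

Yes, the ideals are equal.

For a fixed monomial order, each ideal has a unique reduced Gröbner basis; comparing bases decides equality.
Buchberger on the first generating set:
f_1 = x + y, LT = x.
f_2 = y^2 + y + 1, LT = y^2.

The S-polynomials (S(f_1,f_2)) all reduce to 0 modulo the current basis, so we have a Gröbner basis.
Inter-reduce: drop elements whose leading term is divisible by another's, tail-reduce, and make monic.
Reduced Gröbner basis: {x + y, y^2 + y + 1}.

Buchberger on the second generating set:
h_1 = -x - y^2 + y - 1, LT = x.
h_2 = -x + y^2 + 1, LT = x.

S(h_1,h_2): lcm = x. S = -y^2 - y - 1.
  reduce S modulo (h_1, h_2):
  remainder -y^2 - y - 1 ≠ 0; add k_3 = -y^2 - y - 1 to the basis.

The other S-polynomials (S(h_1,k_3), S(h_2,k_3)) all reduce to 0 modulo the current basis, so we have a Gröbner basis.
Inter-reduce: drop elements whose leading term is divisible by another's, tail-reduce, and make monic.
Reduced Gröbner basis: {x + y, y^2 + y + 1}.

The two bases agree; hence the ideals are identical.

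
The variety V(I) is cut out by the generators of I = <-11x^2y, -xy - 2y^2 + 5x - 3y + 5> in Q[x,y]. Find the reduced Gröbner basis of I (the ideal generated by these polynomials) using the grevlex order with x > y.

f_1 = -11x^2y, LT = x^2y.
f_2 = -xy - 2y^2 + 5x - 3y + 5, LT = xy.

S(f_1,f_2): lcm = x^2y. S = -2xy^2 + 5x^2 - 3xy + 5x.
  leading term xy^2: subtract (2y)·f_2 from -2xy^2 + 5x^2 - 3xy + 5x → 4y^3 + 5x^2 - 13xy + 6y^2 + 5x - 10y
  leading term y^3: no divisor's leading term divides it; move 4y^3 to the remainder.
  leading term x^2: no divisor's leading term divides it; move 5x^2 to the remainder.
  leading term xy: subtract (13)·f_2 from -13xy + 6y^2 + 5x - 10y → 32y^2 - 60x + 29y - 65
  leading term y^2: no divisor's leading term divides it; move 32y^2 to the remainder.
  leading term x: no divisor's leading term divides it; move -60x to the remainder.
  leading term y: no divisor's leading term divides it; move 29y to the remainder.
  leading term 1: no divisor's leading term divides it; move -65 to the remainder.
  remainder 4y^3 + 5x^2 + 32y^2 - 60x + 29y - 65 ≠ 0; add g_3 = 4y^3 + 5x^2 + 32y^2 - 60x + 29y - 65 to the basis.

S(f_1,g_3): lcm = x^2y^3. S = -5/4x^4 - 8x^2y^2 + 15x^3 - 29/4x^2y + 65/4x^2.
  leading term x^4: no divisor's leading term divides it; move -5/4x^4 to the remainder.
  leading term x^2y^2: subtract (8/11y)·f_1 from -8x^2y^2 + 15x^3 - 29/4x^2y + 65/4x^2 → 15x^3 - 29/4x^2y + 65/4x^2
  leading term x^3: no divisor's leading term divides it; move 15x^3 to the remainder.
  leading term x^2y: subtract (29/44)·f_1 from -29/4x^2y + 65/4x^2 → 65/4x^2
  leading term x^2: no divisor's leading term divides it; move 65/4x^2 to the remainder.
  remainder -5/4x^4 + 15x^3 + 65/4x^2 ≠ 0; add g_4 = -5/4x^4 + 15x^3 + 65/4x^2 to the basis.

S(f_2,g_3): lcm = xy^3. S = 2y^4 - 5/4x^3 - 13xy^2 + 3y^3 + 15x^2 - 29/4xy - 5y^2 + 65/4x.
  leading term y^4: subtract (1/2y)·g_3 from 2y^4 - 5/4x^3 - 13xy^2 + 3y^3 + 15x^2 - 29/4xy - 5y^2 + 65/4x → -5/4x^3 - 5/2x^2y - 13xy^2 - 13y^3 + 15x^2 + 91/4xy - 39/2y^2 + 65/4x + 65/2y
  leading term x^3: no divisor's leading term divides it; move -5/4x^3 to the remainder.
  leading term x^2y: subtract (5/22)·f_1 from -5/2x^2y - 13xy^2 - 13y^3 + 15x^2 + 91/4xy - 39/2y^2 + 65/4x + 65/2y → -13xy^2 - 13y^3 + 15x^2 + 91/4xy - 39/2y^2 + 65/4x + 65/2y
  leading term xy^2: subtract (13y)·f_2 from -13xy^2 - 13y^3 + 15x^2 + 91/4xy - 39/2y^2 + 65/4x + 65/2y → 13y^3 + 15x^2 - 169/4xy + 39/2y^2 + 65/4x - 65/2y
  leading term y^3: subtract (13/4)·g_3 from 13y^3 + 15x^2 - 169/4xy + 39/2y^2 + 65/4x - 65/2y → -5/4x^2 - 169/4xy - 169/2y^2 + 845/4x - 507/4y + 845/4
  leading term x^2: no divisor's leading term divides it; move -5/4x^2 to the remainder.
  leading term xy: subtract (169/4)·f_2 from -169/4xy - 169/2y^2 + 845/4x - 507/4y + 845/4 → 0
  remainder -5/4x^3 - 5/4x^2 ≠ 0; add g_5 = -5/4x^3 - 5/4x^2 to the basis.

The other S-polynomials (S(f_1,g_4), S(f_2,g_4), S(g_3,g_4), S(f_1,g_5), S(f_2,g_5), S(g_3,g_5), S(g_4,g_5)) all reduce to 0 modulo the current basis, so we have a Gröbner basis.
Inter-reduce: drop elements whose leading term is divisible by another's, tail-reduce, and make monic.

G = {x^3 + x^2, y^3 + 5/4x^2 + 8y^2 - 15x + 29/4y - 65/4, xy + 2y^2 - 5x + 3y - 5}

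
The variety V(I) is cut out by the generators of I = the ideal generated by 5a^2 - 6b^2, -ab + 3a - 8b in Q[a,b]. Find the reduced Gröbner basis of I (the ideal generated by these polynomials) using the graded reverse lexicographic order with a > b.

G = {b^3 - 3b^2 + 20a - 160/3b, a^2 - 6/5b^2, ab - 3a + 8b}

f_1 = 5a^2 - 6b^2, LT = a^2.
f_2 = -ab + 3a - 8b, LT = ab.

S(f_1,f_2): lcm = a^2b. S = -6/5b^3 + 3a^2 - 8ab.
  leading term b^3: no divisor's leading term divides it; move -6/5b^3 to the remainder.
  leading term a^2: subtract (3/5)·f_1 from 3a^2 - 8ab → -8ab + 18/5b^2
  leading term ab: subtract (8)·f_2 from -8ab + 18/5b^2 → 18/5b^2 - 24a + 64b
  leading term b^2: no divisor's leading term divides it; move 18/5b^2 to the remainder.
  leading term a: no divisor's leading term divides it; move -24a to the remainder.
  leading term b: no divisor's leading term divides it; move 64b to the remainder.
  remainder -6/5b^3 + 18/5b^2 - 24a + 64b ≠ 0; add g_3 = -6/5b^3 + 18/5b^2 - 24a + 64b to the basis.

The other S-polynomials (S(f_1,g_3), S(f_2,g_3)) all reduce to 0 modulo the current basis, so we have a Gröbner basis.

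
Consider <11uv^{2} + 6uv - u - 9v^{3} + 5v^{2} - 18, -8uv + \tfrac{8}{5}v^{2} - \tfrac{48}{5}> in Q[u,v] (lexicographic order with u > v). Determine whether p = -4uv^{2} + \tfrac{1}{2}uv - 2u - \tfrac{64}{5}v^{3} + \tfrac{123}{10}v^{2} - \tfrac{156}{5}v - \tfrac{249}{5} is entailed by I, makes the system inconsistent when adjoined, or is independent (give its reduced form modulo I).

-4uv^{2} + \tfrac{1}{2}uv - 2u - \tfrac{64}{5}v^{3} + \tfrac{123}{10}v^{2} - \tfrac{156}{5}v - \tfrac{249}{5} lies in I (it reduces to 0).

First compute the reduced Gröbner basis of I by Buchberger's algorithm.
f_1 = 11uv^{2} + 6uv - u - 9v^{3} + 5v^{2} - 18, LT = uv^{2}.
f_2 = -8uv + \tfrac{8}{5}v^{2} - \tfrac{48}{5}, LT = uv.

S(f_1,f_2): lcm = uv^{2}. S = \tfrac{6}{11}uv - \tfrac{1}{11}u - \tfrac{34}{55}v^{3} + \tfrac{5}{11}v^{2} - \tfrac{6}{5}v - \tfrac{18}{11}.
  leading term uv: subtract (-\tfrac{3}{44})·f_2 from \tfrac{6}{11}uv - \tfrac{1}{11}u - \tfrac{34}{55}v^{3} + \tfrac{5}{11}v^{2} - \tfrac{6}{5}v - \tfrac{18}{11} → -\tfrac{1}{11}u - \tfrac{34}{55}v^{3} + \tfrac{31}{55}v^{2} - \tfrac{6}{5}v - \tfrac{126}{55}
  leading term u: no divisor's leading term divides it; move -\tfrac{1}{11}u to the remainder.
  leading term v^{3}: no divisor's leading term divides it; move -\tfrac{34}{55}v^{3} to the remainder.
  leading term v^{2}: no divisor's leading term divides it; move \tfrac{31}{55}v^{2} to the remainder.
  leading term v: no divisor's leading term divides it; move -\tfrac{6}{5}v to the remainder.
  leading term 1: no divisor's leading term divides it; move -\tfrac{126}{55} to the remainder.
  remainder -\tfrac{1}{11}u - \tfrac{34}{55}v^{3} + \tfrac{31}{55}v^{2} - \tfrac{6}{5}v - \tfrac{126}{55} ≠ 0; add h_3 = -\tfrac{1}{11}u - \tfrac{34}{55}v^{3} + \tfrac{31}{55}v^{2} - \tfrac{6}{5}v - \tfrac{126}{55} to the basis.

S(f_1,h_3): lcm = uv^{2}. S = \tfrac{6}{11}uv - \tfrac{1}{11}u - \tfrac{34}{5}v^{5} + \tfrac{31}{5}v^{4} - \tfrac{771}{55}v^{3} - \tfrac{1361}{55}v^{2} - \tfrac{18}{11}.
  leading term uv: subtract (-\tfrac{3}{44})·f_2 from \tfrac{6}{11}uv - \tfrac{1}{11}u - \tfrac{34}{5}v^{5} + \tfrac{31}{5}v^{4} - \tfrac{771}{55}v^{3} - \tfrac{1361}{55}v^{2} - \tfrac{18}{11} → -\tfrac{1}{11}u - \tfrac{34}{5}v^{5} + \tfrac{31}{5}v^{4} - \tfrac{771}{55}v^{3} - \tfrac{271}{11}v^{2} - \tfrac{126}{55}
  leading term u: subtract (1)·h_3 from -\tfrac{1}{11}u - \tfrac{34}{5}v^{5} + \tfrac{31}{5}v^{4} - \tfrac{771}{55}v^{3} - \tfrac{271}{11}v^{2} - \tfrac{126}{55} → -\tfrac{34}{5}v^{5} + \tfrac{31}{5}v^{4} - \tfrac{67}{5}v^{3} - \tfrac{126}{5}v^{2} + \tfrac{6}{5}v
  leading term v^{5}: no divisor's leading term divides it; move -\tfrac{34}{5}v^{5} to the remainder.
  leading term v^{4}: no divisor's leading term divides it; move \tfrac{31}{5}v^{4} to the remainder.
  leading term v^{3}: no divisor's leading term divides it; move -\tfrac{67}{5}v^{3} to the remainder.
  leading term v^{2}: no divisor's leading term divides it; move -\tfrac{126}{5}v^{2} to the remainder.
  leading term v: no divisor's leading term divides it; move \tfrac{6}{5}v to the remainder.
  remainder -\tfrac{34}{5}v^{5} + \tfrac{31}{5}v^{4} - \tfrac{67}{5}v^{3} - \tfrac{126}{5}v^{2} + \tfrac{6}{5}v ≠ 0; add h_4 = -\tfrac{34}{5}v^{5} + \tfrac{31}{5}v^{4} - \tfrac{67}{5}v^{3} - \tfrac{126}{5}v^{2} + \tfrac{6}{5}v to the basis.

S(f_2,h_3): lcm = uv. S = -\tfrac{34}{5}v^{4} + \tfrac{31}{5}v^{3} - \tfrac{67}{5}v^{2} - \tfrac{126}{5}v + \tfrac{6}{5}.
  leading term v^{4}: no divisor's leading term divides it; move -\tfrac{34}{5}v^{4} to the remainder.
  leading term v^{3}: no divisor's leading term divides it; move \tfrac{31}{5}v^{3} to the remainder.
  leading term v^{2}: no divisor's leading term divides it; move -\tfrac{67}{5}v^{2} to the remainder.
  leading term v: no divisor's leading term divides it; move -\tfrac{126}{5}v to the remainder.
  leading term 1: no divisor's leading term divides it; move \tfrac{6}{5} to the remainder.
  remainder -\tfrac{34}{5}v^{4} + \tfrac{31}{5}v^{3} - \tfrac{67}{5}v^{2} - \tfrac{126}{5}v + \tfrac{6}{5} ≠ 0; add h_5 = -\tfrac{34}{5}v^{4} + \tfrac{31}{5}v^{3} - \tfrac{67}{5}v^{2} - \tfrac{126}{5}v + \tfrac{6}{5} to the basis.

The other S-polynomials (S(f_1,h_4), S(f_2,h_4), S(h_3,h_4), S(f_1,h_5), S(f_2,h_5), S(h_3,h_5), S(h_4,h_5)) all reduce to 0 modulo the current basis, so we have a Gröbner basis.
Inter-reduce: drop elements whose leading term is divisible by another's, tail-reduce, and make monic.
Reduced Gröbner basis: {u + \tfrac{34}{5}v^{3} - \tfrac{31}{5}v^{2} + \tfrac{66}{5}v + \tfrac{126}{5}, v^{4} - \tfrac{31}{34}v^{3} + \tfrac{67}{34}v^{2} + \tfrac{63}{17}v - \tfrac{3}{17}}.
Label its elements g_1 = u + \tfrac{34}{5}v^{3} - \tfrac{31}{5}v^{2} + \tfrac{66}{5}v + \tfrac{126}{5}, g_2 = v^{4} - \tfrac{31}{34}v^{3} + \tfrac{67}{34}v^{2} + \tfrac{63}{17}v - \tfrac{3}{17}.

Reduce p = -4uv^{2} + \tfrac{1}{2}uv - 2u - \tfrac{64}{5}v^{3} + \tfrac{123}{10}v^{2} - \tfrac{156}{5}v - \tfrac{249}{5} modulo G:
  leading term uv^{2}: subtract (-4v^{2})·g_1 from -4uv^{2} + \tfrac{1}{2}uv - 2u - \tfrac{64}{5}v^{3} + \tfrac{123}{10}v^{2} - \tfrac{156}{5}v - \tfrac{249}{5} → \tfrac{1}{2}uv - 2u + \tfrac{136}{5}v^{5} - \tfrac{124}{5}v^{4} + 40v^{3} + \tfrac{1131}{10}v^{2} - \tfrac{156}{5}v - \tfrac{249}{5}
  leading term uv: subtract (\tfrac{1}{2}v)·g_1 from \tfrac{1}{2}uv - 2u + \tfrac{136}{5}v^{5} - \tfrac{124}{5}v^{4} + 40v^{3} + \tfrac{1131}{10}v^{2} - \tfrac{156}{5}v - \tfrac{249}{5} → -2u + \tfrac{136}{5}v^{5} - \tfrac{141}{5}v^{4} + \tfrac{431}{10}v^{3} + \tfrac{213}{2}v^{2} - \tfrac{219}{5}v - \tfrac{249}{5}
  leading term u: subtract (-2)·g_1 from -2u + \tfrac{136}{5}v^{5} - \tfrac{141}{5}v^{4} + \tfrac{431}{10}v^{3} + \tfrac{213}{2}v^{2} - \tfrac{219}{5}v - \tfrac{249}{5} → \tfrac{136}{5}v^{5} - \tfrac{141}{5}v^{4} + \tfrac{567}{10}v^{3} + \tfrac{941}{10}v^{2} - \tfrac{87}{5}v + \tfrac{3}{5}
  leading term v^{5}: subtract (\tfrac{136}{5}v)·g_2 from \tfrac{136}{5}v^{5} - \tfrac{141}{5}v^{4} + \tfrac{567}{10}v^{3} + \tfrac{941}{10}v^{2} - \tfrac{87}{5}v + \tfrac{3}{5} → -\tfrac{17}{5}v^{4} + \tfrac{31}{10}v^{3} - \tfrac{67}{10}v^{2} - \tfrac{63}{5}v + \tfrac{3}{5}
  leading term v^{4}: subtract (-\tfrac{17}{5})·g_2 from -\tfrac{17}{5}v^{4} + \tfrac{31}{10}v^{3} - \tfrac{67}{10}v^{2} - \tfrac{63}{5}v + \tfrac{3}{5} → 0
  normal form = 0.
Since the normal form is 0, p ∈ I.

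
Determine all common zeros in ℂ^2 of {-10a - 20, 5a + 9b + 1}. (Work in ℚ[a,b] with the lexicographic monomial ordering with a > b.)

Compute a lex Gröbner basis by Buchberger's algorithm.
f_1 = -10a - 20, LT = a.
f_2 = 5a + 9b + 1, LT = a.

S(f_1,f_2): lcm = a. S = -9/5b + 9/5.
  leading term b: no divisor's leading term divides it; move -9/5b to the remainder.
  leading term 1: no divisor's leading term divides it; move 9/5 to the remainder.
  remainder -9/5b + 9/5 ≠ 0; add h_3 = -9/5b + 9/5 to the basis.

The other S-polynomials (S(f_1,h_3), S(f_2,h_3)) all reduce to 0 modulo the current basis, so we have a Gröbner basis.
Inter-reduce: drop elements whose leading term is divisible by another's, tail-reduce, and make monic.
Reduced Gröbner basis: {a + 2, b - 1}.

Elimination: the polynomial b - 1 lies in the elimination ideal for b, so b ∈ {1}. For each such b, the remaining basis elements (now univariate) give the rest of the solution.
  b = 1: the earlier basis element becomes a + 2 = 0, giving a = -2 — point (-2, 1).
Each listed point satisfies every original equation (direct substitution).
A lex Gröbner basis triangularizes the system, enabling back-substitution.

{(-2, 1)}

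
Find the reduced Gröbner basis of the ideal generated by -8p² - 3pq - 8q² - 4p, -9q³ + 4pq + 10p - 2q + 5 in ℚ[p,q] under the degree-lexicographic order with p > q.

G = {q³ - 4/9pq - 10/9p + 2/9q - 5/9, p² + ⅜pq + q² + ½p}

The reduced Gröbner basis is the canonical form of the ideal for this ordering.

f_1 = -8p² - 3pq - 8q² - 4p, LT = p².
f_2 = -9q³ + 4pq + 10p - 2q + 5, LT = q³.

The S-polynomials (S(f_1,f_2)) all reduce to 0 modulo the current basis, so we have a Gröbner basis.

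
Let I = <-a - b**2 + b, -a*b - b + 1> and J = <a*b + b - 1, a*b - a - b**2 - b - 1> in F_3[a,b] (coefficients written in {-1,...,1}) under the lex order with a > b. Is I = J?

Equality of ideals is decidable: compute both reduced Gröbner bases (unique for the ordering) and check whether they agree.
Buchberger on the first generating set:
f_1 = -a - b**2 + b, LT = a.
f_2 = -a*b - b + 1, LT = a*b.

S(f_1,f_2): lcm = a*b. S = b**3 - b**2 - b + 1.
  leading term b**3: no divisor's leading term divides it; move b**3 to the remainder.
  leading term b**2: no divisor's leading term divides it; move -b**2 to the remainder.
  leading term b: no divisor's leading term divides it; move -b to the remainder.
  leading term 1: no divisor's leading term divides it; move 1 to the remainder.
  remainder b**3 - b**2 - b + 1 ≠ 0; add g_3 = b**3 - b**2 - b + 1 to the basis.

The other S-polynomials (S(f_1,g_3), S(f_2,g_3)) all reduce to 0 modulo the current basis, so we have a Gröbner basis.
Inter-reduce: drop elements whose leading term is divisible by another's, tail-reduce, and make monic.
Reduced Gröbner basis: {a + b**2 - b, b**3 - b**2 - b + 1}.

Buchberger on the second generating set:
h_1 = a*b + b - 1, LT = a*b.
h_2 = a*b - a - b**2 - b - 1, LT = a*b.

S(h_1,h_2): lcm = a*b. S = a + b**2 - b.
  leading term a: no divisor's leading term divides it; move a to the remainder.
  leading term b**2: no divisor's leading term divides it; move b**2 to the remainder.
  leading term b: no divisor's leading term divides it; move -b to the remainder.
  remainder a + b**2 - b ≠ 0; add k_3 = a + b**2 - b to the basis.

S(h_1,k_3): lcm = a*b. S = -b**3 + b**2 + b - 1.
  leading term b**3: no divisor's leading term divides it; move -b**3 to the remainder.
  leading term b**2: no divisor's leading term divides it; move b**2 to the remainder.
  leading term b: no divisor's leading term divides it; move b to the remainder.
  leading term 1: no divisor's leading term divides it; move -1 to the remainder.
  remainder -b**3 + b**2 + b - 1 ≠ 0; add k_4 = -b**3 + b**2 + b - 1 to the basis.

The other S-polynomials (S(h_2,k_3), S(h_1,k_4), S(h_2,k_4), S(k_3,k_4)) all reduce to 0 modulo the current basis, so we have a Gröbner basis.
Inter-reduce: drop elements whose leading term is divisible by another's, tail-reduce, and make monic.
Reduced Gröbner basis: {a + b**2 - b, b**3 - b**2 - b + 1}.

Same reduced basis, so the two generating sets span the same ideal.

Yes, the ideals are equal.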